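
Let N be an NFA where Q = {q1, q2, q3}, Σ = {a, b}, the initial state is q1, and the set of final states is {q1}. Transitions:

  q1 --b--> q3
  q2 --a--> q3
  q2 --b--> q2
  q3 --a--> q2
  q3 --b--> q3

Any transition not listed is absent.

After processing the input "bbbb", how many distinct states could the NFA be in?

1

Start in {q1}.
Read 'b': {q1} → {q3}.
Read 'b': {q3} → {q3}.
Read 'b': {q3} → {q3}.
Read 'b': {q3} → {q3}.
That set has 1 state.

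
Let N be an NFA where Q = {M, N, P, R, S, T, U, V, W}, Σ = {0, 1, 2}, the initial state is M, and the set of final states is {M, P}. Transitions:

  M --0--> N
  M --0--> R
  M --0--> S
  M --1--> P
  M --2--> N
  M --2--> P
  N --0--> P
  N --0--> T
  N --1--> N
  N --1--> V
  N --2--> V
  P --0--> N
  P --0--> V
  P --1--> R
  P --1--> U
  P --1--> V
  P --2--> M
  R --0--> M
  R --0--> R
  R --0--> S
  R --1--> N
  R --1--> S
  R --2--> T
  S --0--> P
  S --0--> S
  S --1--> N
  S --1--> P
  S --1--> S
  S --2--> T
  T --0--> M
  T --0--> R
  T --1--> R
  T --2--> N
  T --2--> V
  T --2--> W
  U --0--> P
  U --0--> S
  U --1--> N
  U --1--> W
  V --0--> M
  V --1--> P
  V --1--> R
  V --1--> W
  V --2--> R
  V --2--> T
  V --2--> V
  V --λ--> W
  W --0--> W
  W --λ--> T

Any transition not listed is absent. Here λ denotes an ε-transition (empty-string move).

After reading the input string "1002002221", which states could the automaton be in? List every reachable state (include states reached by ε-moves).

{N, P, R, S, T, U, V, W}

Start in {M}.
Read '1': M→{P}; now {P}.
Read '0': P→{N, V}; union {N, V}; ε-closure = {N, T, V, W}.
Read '0': N→{P, T}, T→{M, R}, V→{M}, W→{W}; now {M, P, R, T, W}.
Read '2': M→{N, P}, P→{M}, R→{T}, T→{N, V, W}, W→∅; now {M, N, P, T, V, W}.
Read '0': M→{N, R, S}, N→{P, T}, P→{N, V}, T→{M, R}, V→{M}, W→{W}; now {M, N, P, R, S, T, V, W}.
Read '0': M→{N, R, S}, N→{P, T}, P→{N, V}, R→{M, R, S}, S→{P, S}, T→{M, R}, V→{M}, W→{W}; now {M, N, P, R, S, T, V, W}.
Read '2': M→{N, P}, N→{V}, P→{M}, R→{T}, S→{T}, T→{N, V, W}, V→{R, T, V}, W→∅; now {M, N, P, R, T, V, W}.
Read '2': M→{N, P}, N→{V}, P→{M}, R→{T}, T→{N, V, W}, V→{R, T, V}, W→∅; now {M, N, P, R, T, V, W}.
Read '2': M→{N, P}, N→{V}, P→{M}, R→{T}, T→{N, V, W}, V→{R, T, V}, W→∅; now {M, N, P, R, T, V, W}.
Read '1': M→{P}, N→{N, V}, P→{R, U, V}, R→{N, S}, T→{R}, V→{P, R, W}, W→∅; union {N, P, R, S, U, V, W}; ε-closure = {N, P, R, S, T, U, V, W}.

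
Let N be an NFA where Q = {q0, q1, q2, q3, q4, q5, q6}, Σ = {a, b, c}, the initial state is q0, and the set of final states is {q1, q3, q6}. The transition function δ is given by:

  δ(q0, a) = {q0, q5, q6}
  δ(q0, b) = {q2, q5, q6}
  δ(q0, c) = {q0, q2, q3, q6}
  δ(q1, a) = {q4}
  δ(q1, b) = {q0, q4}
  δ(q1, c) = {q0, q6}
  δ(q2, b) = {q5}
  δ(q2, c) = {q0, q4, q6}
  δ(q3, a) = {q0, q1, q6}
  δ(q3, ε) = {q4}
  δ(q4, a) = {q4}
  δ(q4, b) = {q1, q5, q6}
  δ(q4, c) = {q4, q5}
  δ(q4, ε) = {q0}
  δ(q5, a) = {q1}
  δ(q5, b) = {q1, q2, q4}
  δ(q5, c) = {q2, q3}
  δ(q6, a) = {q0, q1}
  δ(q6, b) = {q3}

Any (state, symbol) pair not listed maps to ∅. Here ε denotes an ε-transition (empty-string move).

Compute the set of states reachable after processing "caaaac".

Start in {q0}.
Read 'c': {q0} → {q0, q2, q3, q4, q6}.
Read 'a': {q0, q2, q3, q4, q6} → {q0, q1, q4, q5, q6}.
Read 'a': {q0, q1, q4, q5, q6} → {q0, q1, q4, q5, q6}.
Read 'a': {q0, q1, q4, q5, q6} → {q0, q1, q4, q5, q6}.
Read 'a': {q0, q1, q4, q5, q6} → {q0, q1, q4, q5, q6}.
Read 'c': {q0, q1, q4, q5, q6} → {q0, q2, q3, q4, q5, q6}.

{q0, q2, q3, q4, q5, q6}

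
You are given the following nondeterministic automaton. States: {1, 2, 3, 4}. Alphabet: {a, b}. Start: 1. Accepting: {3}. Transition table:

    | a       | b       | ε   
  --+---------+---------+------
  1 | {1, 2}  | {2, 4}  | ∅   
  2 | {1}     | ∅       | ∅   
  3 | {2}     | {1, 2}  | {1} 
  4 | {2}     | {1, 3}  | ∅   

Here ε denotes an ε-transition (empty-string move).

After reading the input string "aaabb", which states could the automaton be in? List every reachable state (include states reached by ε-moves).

{1, 3}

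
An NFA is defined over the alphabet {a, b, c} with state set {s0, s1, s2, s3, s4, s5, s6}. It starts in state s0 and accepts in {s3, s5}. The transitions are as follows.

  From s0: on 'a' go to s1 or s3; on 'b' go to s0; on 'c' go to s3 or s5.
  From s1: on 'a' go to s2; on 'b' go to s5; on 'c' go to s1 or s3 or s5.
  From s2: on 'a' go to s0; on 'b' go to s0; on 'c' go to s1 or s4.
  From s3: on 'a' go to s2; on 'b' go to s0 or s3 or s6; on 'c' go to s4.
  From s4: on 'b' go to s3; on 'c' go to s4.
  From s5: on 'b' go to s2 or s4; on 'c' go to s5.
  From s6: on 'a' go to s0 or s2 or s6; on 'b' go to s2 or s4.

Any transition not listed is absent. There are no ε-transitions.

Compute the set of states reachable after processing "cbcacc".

Start in {s0}.
Read 'c': s0→{s3, s5}; now {s3, s5}.
Read 'b': s3→{s0, s3, s6}, s5→{s2, s4}; now {s0, s2, s3, s4, s6}.
Read 'c': s0→{s3, s5}, s2→{s1, s4}, s3→{s4}, s4→{s4}, s6→∅; now {s1, s3, s4, s5}.
Read 'a': s1→{s2}, s3→{s2}, s4→∅, s5→∅; now {s2}.
Read 'c': s2→{s1, s4}; now {s1, s4}.
Read 'c': s1→{s1, s3, s5}, s4→{s4}; now {s1, s3, s4, s5}.

{s1, s3, s4, s5}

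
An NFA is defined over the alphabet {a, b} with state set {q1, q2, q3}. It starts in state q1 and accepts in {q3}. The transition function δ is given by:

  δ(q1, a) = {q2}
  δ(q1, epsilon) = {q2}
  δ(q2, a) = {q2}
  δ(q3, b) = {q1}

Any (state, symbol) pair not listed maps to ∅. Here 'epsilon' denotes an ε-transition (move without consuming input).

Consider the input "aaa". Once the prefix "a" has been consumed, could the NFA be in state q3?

No

Start: ε-closure({q1}) = {q1, q2}.
Read 'a': {q1, q2} → {q2}.
State q3 is not in {q2}.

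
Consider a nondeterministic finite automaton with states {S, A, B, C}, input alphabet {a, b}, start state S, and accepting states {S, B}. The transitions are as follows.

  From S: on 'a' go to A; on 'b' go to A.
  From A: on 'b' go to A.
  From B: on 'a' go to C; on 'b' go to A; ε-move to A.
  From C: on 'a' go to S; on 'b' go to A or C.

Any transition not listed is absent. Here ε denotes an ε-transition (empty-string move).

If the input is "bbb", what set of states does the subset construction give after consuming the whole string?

{A}

Start in {S}.
Read 'b': S→{A}; now {A}.
Read 'b': A→{A}; now {A}.
Read 'b': A→{A}; now {A}.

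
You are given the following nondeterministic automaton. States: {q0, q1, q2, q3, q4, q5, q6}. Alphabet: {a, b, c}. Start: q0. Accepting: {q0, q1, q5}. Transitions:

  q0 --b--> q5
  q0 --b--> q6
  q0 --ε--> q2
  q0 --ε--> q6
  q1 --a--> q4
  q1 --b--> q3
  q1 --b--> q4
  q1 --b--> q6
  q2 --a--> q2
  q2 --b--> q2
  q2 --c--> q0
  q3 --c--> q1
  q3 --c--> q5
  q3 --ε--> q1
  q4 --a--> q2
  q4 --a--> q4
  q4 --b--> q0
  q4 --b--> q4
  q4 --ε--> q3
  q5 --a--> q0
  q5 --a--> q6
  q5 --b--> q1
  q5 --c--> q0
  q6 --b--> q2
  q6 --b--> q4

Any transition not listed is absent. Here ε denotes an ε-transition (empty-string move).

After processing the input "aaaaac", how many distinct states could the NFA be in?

3

Start: ε-closure({q0}) = {q0, q2, q6}.
Read 'a': q0→∅, q2→{q2}, q6→∅; now {q2}.
Read 'a': q2→{q2}; now {q2}.
Read 'a': q2→{q2}; now {q2}.
Read 'a': q2→{q2}; now {q2}.
Read 'a': q2→{q2}; now {q2}.
Read 'c': q2→{q0}; union {q0}; ε-closure = {q0, q2, q6}.
That set has 3 states.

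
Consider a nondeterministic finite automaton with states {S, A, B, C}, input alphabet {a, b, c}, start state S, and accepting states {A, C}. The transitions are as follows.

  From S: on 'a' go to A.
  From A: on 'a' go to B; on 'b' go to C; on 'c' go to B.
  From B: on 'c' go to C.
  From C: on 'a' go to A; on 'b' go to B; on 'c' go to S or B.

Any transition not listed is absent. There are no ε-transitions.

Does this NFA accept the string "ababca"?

Yes

Start in {S}.
Read 'a': S→{A}; now {A}.
Read 'b': A→{C}; now {C}.
Read 'a': C→{A}; now {A}.
Read 'b': A→{C}; now {C}.
Read 'c': C→{S, B}; now {S, B}.
Read 'a': S→{A}, B→∅; now {A}.
The final set {A} contains the accepting state A.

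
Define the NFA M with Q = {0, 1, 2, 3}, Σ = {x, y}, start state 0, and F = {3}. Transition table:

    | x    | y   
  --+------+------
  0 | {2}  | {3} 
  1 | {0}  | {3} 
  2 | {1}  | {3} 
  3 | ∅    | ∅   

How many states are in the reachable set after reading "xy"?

Start in {0}.
Read 'x': {0} → {2}.
Read 'y': {2} → {3}.
That set has 1 state.

1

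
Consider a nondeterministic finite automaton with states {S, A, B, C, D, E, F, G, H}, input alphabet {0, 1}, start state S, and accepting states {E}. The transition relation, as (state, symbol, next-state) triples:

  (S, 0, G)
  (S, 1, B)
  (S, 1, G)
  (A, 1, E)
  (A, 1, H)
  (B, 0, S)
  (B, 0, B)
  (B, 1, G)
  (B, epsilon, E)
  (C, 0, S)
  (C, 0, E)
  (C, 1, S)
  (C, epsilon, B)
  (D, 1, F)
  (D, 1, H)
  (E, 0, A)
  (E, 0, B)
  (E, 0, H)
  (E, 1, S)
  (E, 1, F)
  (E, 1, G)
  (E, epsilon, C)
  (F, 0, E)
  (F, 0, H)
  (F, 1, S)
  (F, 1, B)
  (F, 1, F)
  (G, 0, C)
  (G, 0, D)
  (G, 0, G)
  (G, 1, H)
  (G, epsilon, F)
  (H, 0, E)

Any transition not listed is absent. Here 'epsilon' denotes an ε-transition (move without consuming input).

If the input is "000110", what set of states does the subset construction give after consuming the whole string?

{S, A, B, C, D, E, F, G, H}

Start in {S}.
Read '0': {S} → {F, G}.
Read '0': {F, G} → {B, C, D, E, F, G, H}.
Read '0': {B, C, D, E, F, G, H} → {S, A, B, C, D, E, F, G, H}.
Read '1': {S, A, B, C, D, E, F, G, H} → {S, B, C, E, F, G, H}.
Read '1': {S, B, C, E, F, G, H} → {S, B, C, E, F, G, H}.
Read '0': {S, B, C, E, F, G, H} → {S, A, B, C, D, E, F, G, H}.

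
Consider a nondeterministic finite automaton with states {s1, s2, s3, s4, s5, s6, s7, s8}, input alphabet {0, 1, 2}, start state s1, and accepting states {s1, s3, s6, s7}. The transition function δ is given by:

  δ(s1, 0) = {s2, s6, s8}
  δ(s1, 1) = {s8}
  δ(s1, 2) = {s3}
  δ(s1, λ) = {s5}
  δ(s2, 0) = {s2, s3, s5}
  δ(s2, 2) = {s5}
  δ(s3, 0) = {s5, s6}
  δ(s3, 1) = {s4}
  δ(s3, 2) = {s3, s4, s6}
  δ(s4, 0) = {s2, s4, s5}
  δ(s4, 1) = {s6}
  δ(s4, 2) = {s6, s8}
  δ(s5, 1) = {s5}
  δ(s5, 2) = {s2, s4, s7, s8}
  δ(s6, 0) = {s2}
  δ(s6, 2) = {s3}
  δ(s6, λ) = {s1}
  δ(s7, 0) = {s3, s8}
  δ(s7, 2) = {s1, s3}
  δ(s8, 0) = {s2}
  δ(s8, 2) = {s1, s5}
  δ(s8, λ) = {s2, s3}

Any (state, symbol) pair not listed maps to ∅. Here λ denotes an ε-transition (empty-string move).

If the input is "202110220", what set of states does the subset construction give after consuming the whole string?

{s1, s2, s3, s4, s5, s6, s8}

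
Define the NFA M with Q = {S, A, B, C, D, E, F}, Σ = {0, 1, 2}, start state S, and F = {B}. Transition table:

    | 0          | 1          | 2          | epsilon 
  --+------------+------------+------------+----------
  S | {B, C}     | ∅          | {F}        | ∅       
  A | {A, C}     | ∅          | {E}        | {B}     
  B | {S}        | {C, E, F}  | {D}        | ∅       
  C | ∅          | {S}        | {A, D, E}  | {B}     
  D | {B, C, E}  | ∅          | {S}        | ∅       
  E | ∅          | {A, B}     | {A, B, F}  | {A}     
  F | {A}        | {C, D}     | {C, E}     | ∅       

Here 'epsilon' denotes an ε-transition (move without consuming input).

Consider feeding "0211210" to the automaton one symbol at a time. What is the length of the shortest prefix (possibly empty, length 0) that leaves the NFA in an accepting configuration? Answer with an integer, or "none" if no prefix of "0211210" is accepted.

1

Start in {S}.
Read '0': S→{B, C}; now {B, C}.
None of the earlier sets intersect F, but {B, C} does.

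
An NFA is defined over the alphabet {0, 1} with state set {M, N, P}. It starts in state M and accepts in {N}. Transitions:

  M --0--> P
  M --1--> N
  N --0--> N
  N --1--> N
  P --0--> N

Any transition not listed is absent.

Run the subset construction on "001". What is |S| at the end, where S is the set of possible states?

1

Start in {M}.
Read '0': {M} → {P}.
Read '0': {P} → {N}.
Read '1': {N} → {N}.
That set has 1 state.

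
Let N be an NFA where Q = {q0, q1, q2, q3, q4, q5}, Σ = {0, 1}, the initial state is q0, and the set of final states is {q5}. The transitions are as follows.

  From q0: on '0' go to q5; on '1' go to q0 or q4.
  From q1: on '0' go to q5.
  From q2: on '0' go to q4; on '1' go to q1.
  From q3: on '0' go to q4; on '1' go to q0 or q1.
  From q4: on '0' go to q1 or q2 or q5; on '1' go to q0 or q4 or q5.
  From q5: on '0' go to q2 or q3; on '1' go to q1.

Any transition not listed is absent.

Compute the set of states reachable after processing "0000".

{q1, q2, q5}

Start in {q0}.
Read '0': q0→{q5}; now {q5}.
Read '0': q5→{q2, q3}; now {q2, q3}.
Read '0': q2→{q4}, q3→{q4}; now {q4}.
Read '0': q4→{q1, q2, q5}; now {q1, q2, q5}.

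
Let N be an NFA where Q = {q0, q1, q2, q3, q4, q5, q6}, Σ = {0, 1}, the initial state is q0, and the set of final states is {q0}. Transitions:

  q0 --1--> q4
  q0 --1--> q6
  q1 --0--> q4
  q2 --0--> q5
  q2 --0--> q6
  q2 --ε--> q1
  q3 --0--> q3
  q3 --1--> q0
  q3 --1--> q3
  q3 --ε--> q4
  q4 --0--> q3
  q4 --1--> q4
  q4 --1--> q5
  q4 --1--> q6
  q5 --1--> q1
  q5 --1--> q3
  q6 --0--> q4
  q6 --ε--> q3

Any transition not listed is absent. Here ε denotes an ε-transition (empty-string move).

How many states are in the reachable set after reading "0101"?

0

Start in {q0}.
Read '0': q0→∅; now ∅.
The set is empty and remains empty for the remaining 3 symbols.
That set has 0 states.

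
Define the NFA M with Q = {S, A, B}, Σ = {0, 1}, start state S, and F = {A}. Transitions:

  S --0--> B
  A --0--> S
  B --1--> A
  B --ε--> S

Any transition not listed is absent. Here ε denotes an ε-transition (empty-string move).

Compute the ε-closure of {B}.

Begin with {B}.
ε-move B → S; add S.

{S, B}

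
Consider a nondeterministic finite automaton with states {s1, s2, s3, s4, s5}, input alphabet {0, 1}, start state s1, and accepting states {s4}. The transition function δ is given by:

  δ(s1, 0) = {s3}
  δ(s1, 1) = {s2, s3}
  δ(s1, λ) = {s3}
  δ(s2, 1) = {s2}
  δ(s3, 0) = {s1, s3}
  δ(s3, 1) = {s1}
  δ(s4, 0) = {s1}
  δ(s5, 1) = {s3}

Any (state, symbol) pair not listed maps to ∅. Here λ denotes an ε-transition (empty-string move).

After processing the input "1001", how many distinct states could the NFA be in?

Start: ε-closure({s1}) = {s1, s3}.
Read '1': {s1, s3} → {s1, s2, s3}.
Read '0': {s1, s2, s3} → {s1, s3}.
Read '0': {s1, s3} → {s1, s3}.
Read '1': {s1, s3} → {s1, s2, s3}.
That set has 3 states.

3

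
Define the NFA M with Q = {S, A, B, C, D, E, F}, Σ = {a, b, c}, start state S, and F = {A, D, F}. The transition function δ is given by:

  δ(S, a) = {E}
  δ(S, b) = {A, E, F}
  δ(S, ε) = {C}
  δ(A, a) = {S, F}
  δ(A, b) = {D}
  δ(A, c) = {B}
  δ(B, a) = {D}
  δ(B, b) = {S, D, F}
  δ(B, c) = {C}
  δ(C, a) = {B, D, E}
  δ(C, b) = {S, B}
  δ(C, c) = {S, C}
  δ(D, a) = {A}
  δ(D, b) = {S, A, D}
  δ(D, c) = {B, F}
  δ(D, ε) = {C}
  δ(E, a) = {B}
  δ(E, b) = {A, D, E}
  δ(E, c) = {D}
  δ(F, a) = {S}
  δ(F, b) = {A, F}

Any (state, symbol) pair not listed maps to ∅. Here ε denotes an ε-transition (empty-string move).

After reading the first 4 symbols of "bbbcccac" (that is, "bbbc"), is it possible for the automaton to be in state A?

Start: ε-closure({S}) = {S, C}.
Read 'b': S→{A, E, F}, C→{S, B}; union {S, A, B, E, F}; ε-closure = {S, A, B, C, E, F}.
Read 'b': S→{A, E, F}, A→{D}, B→{S, D, F}, C→{S, B}, E→{A, D, E}, F→{A, F}; union {S, A, B, D, E, F}; ε-closure = {S, A, B, C, D, E, F}.
Read 'b': S→{A, E, F}, A→{D}, B→{S, D, F}, C→{S, B}, D→{S, A, D}, E→{A, D, E}, F→{A, F}; union {S, A, B, D, E, F}; ε-closure = {S, A, B, C, D, E, F}.
Read 'c': S→∅, A→{B}, B→{C}, C→{S, C}, D→{B, F}, E→{D}, F→∅; now {S, B, C, D, F}.
State A is not in {S, B, C, D, F}.

No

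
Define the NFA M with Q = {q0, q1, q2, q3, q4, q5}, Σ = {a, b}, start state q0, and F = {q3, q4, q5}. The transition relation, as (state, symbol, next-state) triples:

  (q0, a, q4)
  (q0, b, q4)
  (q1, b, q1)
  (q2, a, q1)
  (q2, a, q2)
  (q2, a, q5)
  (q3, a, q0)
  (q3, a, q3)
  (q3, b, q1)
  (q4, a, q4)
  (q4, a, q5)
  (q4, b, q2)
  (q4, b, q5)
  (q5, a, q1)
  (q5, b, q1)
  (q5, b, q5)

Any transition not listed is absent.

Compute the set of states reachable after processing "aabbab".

{q1}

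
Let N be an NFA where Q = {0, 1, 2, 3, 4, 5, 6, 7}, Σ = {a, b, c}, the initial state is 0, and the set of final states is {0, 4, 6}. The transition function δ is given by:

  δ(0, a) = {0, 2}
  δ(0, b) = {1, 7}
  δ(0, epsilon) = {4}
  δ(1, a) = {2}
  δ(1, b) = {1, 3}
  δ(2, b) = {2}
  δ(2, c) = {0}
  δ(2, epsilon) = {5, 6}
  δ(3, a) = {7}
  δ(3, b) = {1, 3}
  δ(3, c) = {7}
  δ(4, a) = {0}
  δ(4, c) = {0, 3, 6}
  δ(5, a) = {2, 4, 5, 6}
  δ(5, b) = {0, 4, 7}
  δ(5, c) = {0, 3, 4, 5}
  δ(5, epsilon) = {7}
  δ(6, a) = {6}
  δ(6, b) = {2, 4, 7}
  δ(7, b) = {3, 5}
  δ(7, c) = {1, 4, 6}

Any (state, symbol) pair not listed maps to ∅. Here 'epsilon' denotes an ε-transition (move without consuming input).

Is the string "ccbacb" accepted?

Start: ε-closure({0}) = {0, 4}.
Read 'c': 0→∅, 4→{0, 3, 6}; union {0, 3, 6}; ε-closure = {0, 3, 4, 6}.
Read 'c': 0→∅, 3→{7}, 4→{0, 3, 6}, 6→∅; union {0, 3, 6, 7}; ε-closure = {0, 3, 4, 6, 7}.
Read 'b': 0→{1, 7}, 3→{1, 3}, 4→∅, 6→{2, 4, 7}, 7→{3, 5}; union {1, 2, 3, 4, 5, 7}; ε-closure = {1, 2, 3, 4, 5, 6, 7}.
Read 'a': 1→{2}, 2→∅, 3→{7}, 4→{0}, 5→{2, 4, 5, 6}, 6→{6}, 7→∅; now {0, 2, 4, 5, 6, 7}.
Read 'c': 0→∅, 2→{0}, 4→{0, 3, 6}, 5→{0, 3, 4, 5}, 6→∅, 7→{1, 4, 6}; union {0, 1, 3, 4, 5, 6}; ε-closure = {0, 1, 3, 4, 5, 6, 7}.
Read 'b': 0→{1, 7}, 1→{1, 3}, 3→{1, 3}, 4→∅, 5→{0, 4, 7}, 6→{2, 4, 7}, 7→{3, 5}; union {0, 1, 2, 3, 4, 5, 7}; ε-closure = {0, 1, 2, 3, 4, 5, 6, 7}.
The final set {0, 1, 2, 3, 4, 5, 6, 7} contains the accepting states 0, 4, 6.

Yes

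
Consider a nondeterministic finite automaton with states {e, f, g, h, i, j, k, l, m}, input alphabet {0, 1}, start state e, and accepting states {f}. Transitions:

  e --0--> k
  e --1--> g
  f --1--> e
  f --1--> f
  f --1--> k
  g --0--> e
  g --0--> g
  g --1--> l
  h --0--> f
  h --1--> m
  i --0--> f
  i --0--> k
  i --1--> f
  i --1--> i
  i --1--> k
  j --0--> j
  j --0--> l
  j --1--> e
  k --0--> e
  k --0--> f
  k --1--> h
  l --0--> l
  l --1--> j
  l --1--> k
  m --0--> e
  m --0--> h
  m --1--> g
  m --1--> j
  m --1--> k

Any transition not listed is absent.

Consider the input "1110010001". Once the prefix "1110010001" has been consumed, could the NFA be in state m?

Start in {e}.
Read '1': e→{g}; now {g}.
Read '1': g→{l}; now {l}.
Read '1': l→{j, k}; now {j, k}.
Read '0': j→{j, l}, k→{e, f}; now {e, f, j, l}.
Read '0': e→{k}, f→∅, j→{j, l}, l→{l}; now {j, k, l}.
Read '1': j→{e}, k→{h}, l→{j, k}; now {e, h, j, k}.
Read '0': e→{k}, h→{f}, j→{j, l}, k→{e, f}; now {e, f, j, k, l}.
Read '0': e→{k}, f→∅, j→{j, l}, k→{e, f}, l→{l}; now {e, f, j, k, l}.
Read '0': e→{k}, f→∅, j→{j, l}, k→{e, f}, l→{l}; now {e, f, j, k, l}.
Read '1': e→{g}, f→{e, f, k}, j→{e}, k→{h}, l→{j, k}; now {e, f, g, h, j, k}.
State m is not in {e, f, g, h, j, k}.

No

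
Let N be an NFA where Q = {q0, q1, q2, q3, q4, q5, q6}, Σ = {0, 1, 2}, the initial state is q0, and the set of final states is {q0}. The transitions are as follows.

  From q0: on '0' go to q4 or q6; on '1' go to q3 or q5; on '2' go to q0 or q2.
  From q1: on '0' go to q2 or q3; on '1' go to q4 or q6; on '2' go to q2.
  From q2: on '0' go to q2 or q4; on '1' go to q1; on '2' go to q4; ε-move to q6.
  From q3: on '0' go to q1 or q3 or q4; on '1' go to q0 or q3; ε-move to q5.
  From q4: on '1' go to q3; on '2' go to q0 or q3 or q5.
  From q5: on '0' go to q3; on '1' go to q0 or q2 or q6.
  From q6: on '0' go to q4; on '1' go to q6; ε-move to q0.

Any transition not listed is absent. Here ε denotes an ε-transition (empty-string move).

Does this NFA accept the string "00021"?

Yes

Start in {q0}.
Read '0': {q0} → {q0, q4, q6}.
Read '0': {q0, q4, q6} → {q0, q4, q6}.
Read '0': {q0, q4, q6} → {q0, q4, q6}.
Read '2': {q0, q4, q6} → {q0, q2, q3, q5, q6}.
Read '1': {q0, q2, q3, q5, q6} → {q0, q1, q2, q3, q5, q6}.
The final set {q0, q1, q2, q3, q5, q6} contains the accepting state q0.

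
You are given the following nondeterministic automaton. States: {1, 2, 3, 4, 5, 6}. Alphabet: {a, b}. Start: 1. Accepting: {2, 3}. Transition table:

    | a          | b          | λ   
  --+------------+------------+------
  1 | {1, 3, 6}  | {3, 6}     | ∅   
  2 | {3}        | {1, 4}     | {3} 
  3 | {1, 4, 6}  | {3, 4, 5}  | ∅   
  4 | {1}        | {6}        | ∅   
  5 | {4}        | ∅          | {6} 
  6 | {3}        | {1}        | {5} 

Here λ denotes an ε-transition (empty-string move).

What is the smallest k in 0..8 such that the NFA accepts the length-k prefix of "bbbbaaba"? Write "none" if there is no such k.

1

Start in {1}.
Read 'b': 1→{3, 6}; union {3, 6}; ε-closure = {3, 5, 6}.
None of the earlier sets intersect F, but {3, 5, 6} does.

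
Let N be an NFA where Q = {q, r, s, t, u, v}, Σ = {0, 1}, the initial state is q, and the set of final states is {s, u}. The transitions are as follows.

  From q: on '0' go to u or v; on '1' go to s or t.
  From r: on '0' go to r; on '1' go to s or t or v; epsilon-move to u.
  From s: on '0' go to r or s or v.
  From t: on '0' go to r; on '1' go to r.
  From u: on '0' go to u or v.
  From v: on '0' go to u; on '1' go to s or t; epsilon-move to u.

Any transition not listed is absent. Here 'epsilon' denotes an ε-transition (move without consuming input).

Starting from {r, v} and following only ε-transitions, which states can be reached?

{r, u, v}

Begin with {r, v}.
ε-move r → u; add u.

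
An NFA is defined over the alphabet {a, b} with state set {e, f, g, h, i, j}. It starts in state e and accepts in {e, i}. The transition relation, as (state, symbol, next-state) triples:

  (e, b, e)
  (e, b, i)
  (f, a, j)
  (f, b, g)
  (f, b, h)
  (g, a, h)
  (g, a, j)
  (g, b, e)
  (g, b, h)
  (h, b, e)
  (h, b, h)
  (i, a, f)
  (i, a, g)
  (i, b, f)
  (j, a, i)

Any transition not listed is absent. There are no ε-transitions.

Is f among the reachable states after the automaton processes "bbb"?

Start in {e}.
Read 'b': {e} → {e, i}.
Read 'b': {e, i} → {e, f, i}.
Read 'b': {e, f, i} → {e, f, g, h, i}.
State f is in {e, f, g, h, i}.

Yes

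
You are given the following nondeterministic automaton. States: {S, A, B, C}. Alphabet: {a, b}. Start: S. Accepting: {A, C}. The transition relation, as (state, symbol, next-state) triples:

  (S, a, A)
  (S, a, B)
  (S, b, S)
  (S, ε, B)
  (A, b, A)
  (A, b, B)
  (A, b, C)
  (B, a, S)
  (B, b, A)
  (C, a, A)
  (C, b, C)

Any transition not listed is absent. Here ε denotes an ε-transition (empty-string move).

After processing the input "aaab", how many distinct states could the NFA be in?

4

Start: ε-closure({S}) = {S, B}.
Read 'a': {S, B} → {S, A, B}.
Read 'a': {S, A, B} → {S, A, B}.
Read 'a': {S, A, B} → {S, A, B}.
Read 'b': {S, A, B} → {S, A, B, C}.
That set has 4 states.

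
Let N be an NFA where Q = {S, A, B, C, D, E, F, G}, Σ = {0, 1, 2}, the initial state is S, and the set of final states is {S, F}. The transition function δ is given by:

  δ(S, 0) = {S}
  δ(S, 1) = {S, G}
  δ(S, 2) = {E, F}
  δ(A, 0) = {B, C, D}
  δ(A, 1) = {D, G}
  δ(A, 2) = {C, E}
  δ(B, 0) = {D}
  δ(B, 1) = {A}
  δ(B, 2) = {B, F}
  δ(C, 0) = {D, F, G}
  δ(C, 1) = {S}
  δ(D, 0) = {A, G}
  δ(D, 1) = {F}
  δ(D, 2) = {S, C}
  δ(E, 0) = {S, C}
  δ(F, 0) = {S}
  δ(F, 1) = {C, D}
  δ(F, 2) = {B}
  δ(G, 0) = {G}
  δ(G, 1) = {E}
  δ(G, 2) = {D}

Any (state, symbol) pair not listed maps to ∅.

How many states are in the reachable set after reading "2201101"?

5

Start in {S}.
Read '2': S→{E, F}; now {E, F}.
Read '2': E→∅, F→{B}; now {B}.
Read '0': B→{D}; now {D}.
Read '1': D→{F}; now {F}.
Read '1': F→{C, D}; now {C, D}.
Read '0': C→{D, F, G}, D→{A, G}; now {A, D, F, G}.
Read '1': A→{D, G}, D→{F}, F→{C, D}, G→{E}; now {C, D, E, F, G}.
That set has 5 states.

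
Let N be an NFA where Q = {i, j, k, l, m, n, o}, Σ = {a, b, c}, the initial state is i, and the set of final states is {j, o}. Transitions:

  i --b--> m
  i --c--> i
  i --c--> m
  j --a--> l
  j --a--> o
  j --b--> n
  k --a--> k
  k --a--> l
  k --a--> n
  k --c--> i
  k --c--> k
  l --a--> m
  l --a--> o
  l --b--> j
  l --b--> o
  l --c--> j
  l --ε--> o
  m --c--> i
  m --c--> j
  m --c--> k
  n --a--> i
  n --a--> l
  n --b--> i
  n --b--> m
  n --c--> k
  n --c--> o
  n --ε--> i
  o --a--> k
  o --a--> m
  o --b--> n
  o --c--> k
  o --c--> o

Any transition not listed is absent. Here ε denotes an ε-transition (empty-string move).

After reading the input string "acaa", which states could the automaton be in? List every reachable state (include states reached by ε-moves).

Start in {i}.
Read 'a': i→∅; now ∅.
The set is empty and remains empty for the remaining 3 symbols.

∅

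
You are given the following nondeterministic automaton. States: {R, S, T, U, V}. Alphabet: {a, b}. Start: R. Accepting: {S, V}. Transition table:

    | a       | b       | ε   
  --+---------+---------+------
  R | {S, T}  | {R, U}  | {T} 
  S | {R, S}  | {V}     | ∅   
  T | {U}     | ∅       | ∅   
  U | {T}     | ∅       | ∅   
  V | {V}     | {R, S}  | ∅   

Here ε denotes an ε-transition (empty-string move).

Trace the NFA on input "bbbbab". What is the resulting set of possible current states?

Start: ε-closure({R}) = {R, T}.
Read 'b': {R, T} → {R, T, U}.
Read 'b': {R, T, U} → {R, T, U}.
Read 'b': {R, T, U} → {R, T, U}.
Read 'b': {R, T, U} → {R, T, U}.
Read 'a': {R, T, U} → {S, T, U}.
Read 'b': {S, T, U} → {V}.

{V}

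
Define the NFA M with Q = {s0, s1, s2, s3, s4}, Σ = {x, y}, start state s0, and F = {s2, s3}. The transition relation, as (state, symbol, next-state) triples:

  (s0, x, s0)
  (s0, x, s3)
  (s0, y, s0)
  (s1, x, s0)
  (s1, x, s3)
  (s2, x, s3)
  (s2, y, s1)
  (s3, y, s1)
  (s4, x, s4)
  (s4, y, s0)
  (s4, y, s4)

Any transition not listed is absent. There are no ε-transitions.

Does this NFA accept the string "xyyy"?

No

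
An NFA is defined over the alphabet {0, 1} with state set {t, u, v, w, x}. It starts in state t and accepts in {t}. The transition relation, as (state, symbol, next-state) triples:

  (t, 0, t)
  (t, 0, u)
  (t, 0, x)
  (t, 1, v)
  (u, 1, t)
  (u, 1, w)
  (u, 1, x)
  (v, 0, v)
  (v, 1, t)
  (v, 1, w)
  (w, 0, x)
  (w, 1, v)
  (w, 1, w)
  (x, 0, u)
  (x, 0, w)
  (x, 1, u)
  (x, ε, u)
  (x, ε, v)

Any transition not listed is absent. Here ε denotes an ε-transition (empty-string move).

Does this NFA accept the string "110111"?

Start in {t}.
Read '1': {t} → {v}.
Read '1': {v} → {t, w}.
Read '0': {t, w} → {t, u, v, x}.
Read '1': {t, u, v, x} → {t, u, v, w, x}.
Read '1': {t, u, v, w, x} → {t, u, v, w, x}.
Read '1': {t, u, v, w, x} → {t, u, v, w, x}.
The final set {t, u, v, w, x} contains the accepting state t.

Yes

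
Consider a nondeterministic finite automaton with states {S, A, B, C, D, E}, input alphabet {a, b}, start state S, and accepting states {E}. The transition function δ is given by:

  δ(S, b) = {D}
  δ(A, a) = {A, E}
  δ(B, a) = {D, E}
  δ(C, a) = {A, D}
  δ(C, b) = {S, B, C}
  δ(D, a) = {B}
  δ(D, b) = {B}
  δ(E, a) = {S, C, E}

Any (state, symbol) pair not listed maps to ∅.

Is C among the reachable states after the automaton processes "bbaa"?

Yes

Start in {S}.
Read 'b': S→{D}; now {D}.
Read 'b': D→{B}; now {B}.
Read 'a': B→{D, E}; now {D, E}.
Read 'a': D→{B}, E→{S, C, E}; now {S, B, C, E}.
State C is in {S, B, C, E}.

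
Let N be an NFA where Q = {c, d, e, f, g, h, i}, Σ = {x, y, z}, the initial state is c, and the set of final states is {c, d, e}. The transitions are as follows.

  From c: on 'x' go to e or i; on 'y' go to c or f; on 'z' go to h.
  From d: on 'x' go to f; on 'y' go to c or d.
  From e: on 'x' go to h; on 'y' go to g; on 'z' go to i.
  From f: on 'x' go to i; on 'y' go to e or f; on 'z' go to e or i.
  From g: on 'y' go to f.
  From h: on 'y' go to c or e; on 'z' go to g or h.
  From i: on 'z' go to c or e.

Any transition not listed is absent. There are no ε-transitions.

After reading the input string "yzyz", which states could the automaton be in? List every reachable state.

{h, i}

Start in {c}.
Read 'y': c→{c, f}; now {c, f}.
Read 'z': c→{h}, f→{e, i}; now {e, h, i}.
Read 'y': e→{g}, h→{c, e}, i→∅; now {c, e, g}.
Read 'z': c→{h}, e→{i}, g→∅; now {h, i}.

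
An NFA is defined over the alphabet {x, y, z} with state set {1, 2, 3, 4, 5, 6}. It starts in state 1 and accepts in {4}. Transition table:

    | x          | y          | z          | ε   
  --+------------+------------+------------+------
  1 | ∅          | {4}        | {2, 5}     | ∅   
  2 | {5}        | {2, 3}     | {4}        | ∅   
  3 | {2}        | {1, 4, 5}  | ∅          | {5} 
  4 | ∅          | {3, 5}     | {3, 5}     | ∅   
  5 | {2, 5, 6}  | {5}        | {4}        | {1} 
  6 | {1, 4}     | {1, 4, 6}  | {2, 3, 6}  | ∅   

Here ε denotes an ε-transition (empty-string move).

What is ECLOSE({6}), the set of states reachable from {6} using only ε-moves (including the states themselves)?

Begin with {6}.
No ε-moves leave this set, so the closure equals the set itself.

{6}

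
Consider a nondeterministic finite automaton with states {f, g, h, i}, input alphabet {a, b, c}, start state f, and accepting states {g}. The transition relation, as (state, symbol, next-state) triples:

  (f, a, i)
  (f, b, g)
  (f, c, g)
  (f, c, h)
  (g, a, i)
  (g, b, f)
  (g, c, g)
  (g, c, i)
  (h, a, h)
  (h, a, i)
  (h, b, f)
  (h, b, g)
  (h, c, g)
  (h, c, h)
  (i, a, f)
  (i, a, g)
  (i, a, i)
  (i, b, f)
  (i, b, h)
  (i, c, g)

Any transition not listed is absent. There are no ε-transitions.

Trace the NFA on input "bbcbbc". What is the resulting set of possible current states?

{g, h, i}

Start in {f}.
Read 'b': {f} → {g}.
Read 'b': {g} → {f}.
Read 'c': {f} → {g, h}.
Read 'b': {g, h} → {f, g}.
Read 'b': {f, g} → {f, g}.
Read 'c': {f, g} → {g, h, i}.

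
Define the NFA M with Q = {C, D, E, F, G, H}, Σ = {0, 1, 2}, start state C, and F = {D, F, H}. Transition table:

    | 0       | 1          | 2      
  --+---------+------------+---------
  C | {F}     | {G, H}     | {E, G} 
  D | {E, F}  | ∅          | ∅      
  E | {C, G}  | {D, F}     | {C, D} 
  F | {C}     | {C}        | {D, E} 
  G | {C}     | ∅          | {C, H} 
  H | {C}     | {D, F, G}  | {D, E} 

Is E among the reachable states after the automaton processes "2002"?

Yes

Start in {C}.
Read '2': {C} → {E, G}.
Read '0': {E, G} → {C, G}.
Read '0': {C, G} → {C, F}.
Read '2': {C, F} → {D, E, G}.
State E is in {D, E, G}.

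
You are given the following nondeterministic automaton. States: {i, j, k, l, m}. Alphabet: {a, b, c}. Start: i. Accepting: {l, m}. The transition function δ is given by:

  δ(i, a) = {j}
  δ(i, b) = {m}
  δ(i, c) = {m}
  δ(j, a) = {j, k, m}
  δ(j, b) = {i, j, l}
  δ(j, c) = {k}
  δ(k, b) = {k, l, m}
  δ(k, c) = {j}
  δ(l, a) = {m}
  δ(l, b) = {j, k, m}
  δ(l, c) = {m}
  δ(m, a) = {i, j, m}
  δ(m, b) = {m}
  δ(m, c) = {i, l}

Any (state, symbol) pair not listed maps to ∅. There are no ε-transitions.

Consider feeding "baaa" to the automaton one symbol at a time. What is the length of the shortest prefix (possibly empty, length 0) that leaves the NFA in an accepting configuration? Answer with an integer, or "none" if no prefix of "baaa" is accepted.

1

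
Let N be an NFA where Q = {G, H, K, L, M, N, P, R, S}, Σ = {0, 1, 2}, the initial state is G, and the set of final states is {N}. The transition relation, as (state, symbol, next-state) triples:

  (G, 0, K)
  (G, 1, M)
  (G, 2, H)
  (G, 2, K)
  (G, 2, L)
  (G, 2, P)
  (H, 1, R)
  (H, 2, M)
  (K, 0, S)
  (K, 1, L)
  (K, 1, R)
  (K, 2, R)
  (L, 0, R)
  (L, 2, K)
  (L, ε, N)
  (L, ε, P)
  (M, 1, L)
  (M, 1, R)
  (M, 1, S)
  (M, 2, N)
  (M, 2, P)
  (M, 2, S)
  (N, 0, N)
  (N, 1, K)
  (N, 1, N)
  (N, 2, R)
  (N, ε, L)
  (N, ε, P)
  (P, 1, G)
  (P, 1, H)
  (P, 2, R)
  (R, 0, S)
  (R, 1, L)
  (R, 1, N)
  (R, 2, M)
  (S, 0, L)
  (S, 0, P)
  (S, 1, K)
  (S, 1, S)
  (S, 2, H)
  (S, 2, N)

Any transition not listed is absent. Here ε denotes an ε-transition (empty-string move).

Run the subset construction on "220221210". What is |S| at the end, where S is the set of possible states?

6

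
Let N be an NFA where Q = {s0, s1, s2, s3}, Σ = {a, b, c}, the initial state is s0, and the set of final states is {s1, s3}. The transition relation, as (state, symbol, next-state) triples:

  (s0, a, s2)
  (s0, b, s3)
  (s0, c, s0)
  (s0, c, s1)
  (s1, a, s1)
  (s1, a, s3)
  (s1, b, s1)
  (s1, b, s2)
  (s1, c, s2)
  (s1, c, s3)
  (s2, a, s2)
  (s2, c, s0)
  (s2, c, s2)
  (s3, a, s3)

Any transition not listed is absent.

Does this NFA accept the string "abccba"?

No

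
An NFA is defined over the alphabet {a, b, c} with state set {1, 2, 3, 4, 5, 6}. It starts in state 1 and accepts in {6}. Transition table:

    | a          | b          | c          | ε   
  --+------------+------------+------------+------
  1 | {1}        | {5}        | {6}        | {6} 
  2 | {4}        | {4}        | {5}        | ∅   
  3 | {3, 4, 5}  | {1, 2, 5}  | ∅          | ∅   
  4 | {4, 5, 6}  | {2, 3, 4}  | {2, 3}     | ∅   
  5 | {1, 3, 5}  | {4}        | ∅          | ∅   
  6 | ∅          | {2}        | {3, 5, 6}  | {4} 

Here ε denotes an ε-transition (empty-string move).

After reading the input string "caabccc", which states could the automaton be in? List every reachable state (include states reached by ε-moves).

{2, 3, 4, 5, 6}

Start: ε-closure({1}) = {1, 4, 6}.
Read 'c': 1→{6}, 4→{2, 3}, 6→{3, 5, 6}; union {2, 3, 5, 6}; ε-closure = {2, 3, 4, 5, 6}.
Read 'a': 2→{4}, 3→{3, 4, 5}, 4→{4, 5, 6}, 5→{1, 3, 5}, 6→∅; now {1, 3, 4, 5, 6}.
Read 'a': 1→{1}, 3→{3, 4, 5}, 4→{4, 5, 6}, 5→{1, 3, 5}, 6→∅; now {1, 3, 4, 5, 6}.
Read 'b': 1→{5}, 3→{1, 2, 5}, 4→{2, 3, 4}, 5→{4}, 6→{2}; union {1, 2, 3, 4, 5}; ε-closure = {1, 2, 3, 4, 5, 6}.
Read 'c': 1→{6}, 2→{5}, 3→∅, 4→{2, 3}, 5→∅, 6→{3, 5, 6}; union {2, 3, 5, 6}; ε-closure = {2, 3, 4, 5, 6}.
Read 'c': 2→{5}, 3→∅, 4→{2, 3}, 5→∅, 6→{3, 5, 6}; union {2, 3, 5, 6}; ε-closure = {2, 3, 4, 5, 6}.
Read 'c': 2→{5}, 3→∅, 4→{2, 3}, 5→∅, 6→{3, 5, 6}; union {2, 3, 5, 6}; ε-closure = {2, 3, 4, 5, 6}.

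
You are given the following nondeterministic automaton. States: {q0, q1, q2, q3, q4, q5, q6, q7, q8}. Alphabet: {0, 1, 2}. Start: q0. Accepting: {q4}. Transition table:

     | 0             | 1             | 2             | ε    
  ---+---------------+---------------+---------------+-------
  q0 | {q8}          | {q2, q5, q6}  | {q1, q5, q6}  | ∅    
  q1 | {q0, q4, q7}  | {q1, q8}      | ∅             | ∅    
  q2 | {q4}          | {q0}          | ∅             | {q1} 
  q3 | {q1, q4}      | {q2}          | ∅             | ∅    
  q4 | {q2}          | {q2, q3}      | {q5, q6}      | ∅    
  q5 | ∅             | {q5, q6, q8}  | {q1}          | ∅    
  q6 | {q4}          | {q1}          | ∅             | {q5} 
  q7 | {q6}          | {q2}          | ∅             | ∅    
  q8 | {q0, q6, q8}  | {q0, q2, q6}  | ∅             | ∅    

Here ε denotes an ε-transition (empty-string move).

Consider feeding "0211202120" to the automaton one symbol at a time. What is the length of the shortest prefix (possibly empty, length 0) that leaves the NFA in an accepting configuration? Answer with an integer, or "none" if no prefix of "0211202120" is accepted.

none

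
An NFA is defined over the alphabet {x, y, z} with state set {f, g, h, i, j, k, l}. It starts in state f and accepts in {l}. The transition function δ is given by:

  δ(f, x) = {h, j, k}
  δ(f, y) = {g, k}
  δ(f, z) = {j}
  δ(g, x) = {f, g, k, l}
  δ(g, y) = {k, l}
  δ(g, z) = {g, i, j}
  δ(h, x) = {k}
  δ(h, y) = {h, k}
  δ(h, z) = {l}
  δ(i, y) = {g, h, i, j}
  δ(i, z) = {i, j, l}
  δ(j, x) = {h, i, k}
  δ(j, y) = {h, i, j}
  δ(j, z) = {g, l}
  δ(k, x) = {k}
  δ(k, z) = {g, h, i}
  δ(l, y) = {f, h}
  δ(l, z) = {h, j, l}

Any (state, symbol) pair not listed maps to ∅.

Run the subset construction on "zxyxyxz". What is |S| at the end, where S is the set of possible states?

5

Start in {f}.
Read 'z': f→{j}; now {j}.
Read 'x': j→{h, i, k}; now {h, i, k}.
Read 'y': h→{h, k}, i→{g, h, i, j}, k→∅; now {g, h, i, j, k}.
Read 'x': g→{f, g, k, l}, h→{k}, i→∅, j→{h, i, k}, k→{k}; now {f, g, h, i, k, l}.
Read 'y': f→{g, k}, g→{k, l}, h→{h, k}, i→{g, h, i, j}, k→∅, l→{f, h}; now {f, g, h, i, j, k, l}.
Read 'x': f→{h, j, k}, g→{f, g, k, l}, h→{k}, i→∅, j→{h, i, k}, k→{k}, l→∅; now {f, g, h, i, j, k, l}.
Read 'z': f→{j}, g→{g, i, j}, h→{l}, i→{i, j, l}, j→{g, l}, k→{g, h, i}, l→{h, j, l}; now {g, h, i, j, l}.
That set has 5 states.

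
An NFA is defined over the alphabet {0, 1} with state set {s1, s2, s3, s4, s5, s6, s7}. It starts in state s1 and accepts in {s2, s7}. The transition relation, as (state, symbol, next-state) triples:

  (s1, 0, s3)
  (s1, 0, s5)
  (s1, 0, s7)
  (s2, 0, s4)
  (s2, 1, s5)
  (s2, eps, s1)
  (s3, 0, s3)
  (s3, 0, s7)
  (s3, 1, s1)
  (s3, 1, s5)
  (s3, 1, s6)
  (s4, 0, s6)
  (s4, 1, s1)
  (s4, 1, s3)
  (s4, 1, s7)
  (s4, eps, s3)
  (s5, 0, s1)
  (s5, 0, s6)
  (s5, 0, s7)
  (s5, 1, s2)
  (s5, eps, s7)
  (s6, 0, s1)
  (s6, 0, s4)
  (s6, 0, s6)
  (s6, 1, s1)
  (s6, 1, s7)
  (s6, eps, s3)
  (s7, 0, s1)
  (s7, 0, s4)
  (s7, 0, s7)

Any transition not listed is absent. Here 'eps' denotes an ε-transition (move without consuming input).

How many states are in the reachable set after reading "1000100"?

0

Start in {s1}.
Read '1': s1→∅; now ∅.
The set is empty and remains empty for the remaining 6 symbols.
That set has 0 states.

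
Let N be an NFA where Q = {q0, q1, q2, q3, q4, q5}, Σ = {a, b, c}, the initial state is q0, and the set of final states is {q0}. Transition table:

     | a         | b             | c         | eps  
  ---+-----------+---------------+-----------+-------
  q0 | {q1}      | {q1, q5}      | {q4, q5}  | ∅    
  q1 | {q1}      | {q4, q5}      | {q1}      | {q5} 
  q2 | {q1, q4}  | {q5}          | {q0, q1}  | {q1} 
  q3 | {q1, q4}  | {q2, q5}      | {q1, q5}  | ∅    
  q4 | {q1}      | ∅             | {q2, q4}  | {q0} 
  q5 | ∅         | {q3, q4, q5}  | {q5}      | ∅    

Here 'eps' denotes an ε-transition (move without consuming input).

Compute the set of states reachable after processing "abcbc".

Start in {q0}.
Read 'a': q0→{q1}; union {q1}; ε-closure = {q1, q5}.
Read 'b': q1→{q4, q5}, q5→{q3, q4, q5}; union {q3, q4, q5}; ε-closure = {q0, q3, q4, q5}.
Read 'c': q0→{q4, q5}, q3→{q1, q5}, q4→{q2, q4}, q5→{q5}; union {q1, q2, q4, q5}; ε-closure = {q0, q1, q2, q4, q5}.
Read 'b': q0→{q1, q5}, q1→{q4, q5}, q2→{q5}, q4→∅, q5→{q3, q4, q5}; union {q1, q3, q4, q5}; ε-closure = {q0, q1, q3, q4, q5}.
Read 'c': q0→{q4, q5}, q1→{q1}, q3→{q1, q5}, q4→{q2, q4}, q5→{q5}; union {q1, q2, q4, q5}; ε-closure = {q0, q1, q2, q4, q5}.

{q0, q1, q2, q4, q5}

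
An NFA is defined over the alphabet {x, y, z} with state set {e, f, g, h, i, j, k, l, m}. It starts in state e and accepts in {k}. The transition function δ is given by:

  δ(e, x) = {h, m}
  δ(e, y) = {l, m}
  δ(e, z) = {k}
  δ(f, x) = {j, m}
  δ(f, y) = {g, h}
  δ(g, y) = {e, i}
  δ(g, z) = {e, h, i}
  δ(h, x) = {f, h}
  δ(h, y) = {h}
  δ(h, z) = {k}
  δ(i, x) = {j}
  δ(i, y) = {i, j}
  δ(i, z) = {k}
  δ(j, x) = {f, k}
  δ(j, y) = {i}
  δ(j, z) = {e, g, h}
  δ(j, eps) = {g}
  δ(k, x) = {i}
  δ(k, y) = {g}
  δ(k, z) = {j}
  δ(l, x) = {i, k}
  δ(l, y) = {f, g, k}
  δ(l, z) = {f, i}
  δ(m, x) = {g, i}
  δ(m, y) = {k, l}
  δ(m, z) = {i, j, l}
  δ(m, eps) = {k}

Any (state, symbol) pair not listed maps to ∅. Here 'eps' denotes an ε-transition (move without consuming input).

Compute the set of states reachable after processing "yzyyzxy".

{e, g, h, i, j, k, l}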